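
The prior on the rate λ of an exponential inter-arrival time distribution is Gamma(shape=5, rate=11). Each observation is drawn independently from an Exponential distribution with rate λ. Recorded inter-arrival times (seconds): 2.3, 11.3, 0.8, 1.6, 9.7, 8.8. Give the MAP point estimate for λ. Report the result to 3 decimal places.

The Exponential(rate=λ) likelihood is ∝ λ^n e^(−λΣtᵢ). Here n = 6 and Σtᵢ = 2.3 + 11.3 + 0.8 + 1.6 + 9.7 + 8.8 = 34.5.
Posterior ∝ λ^4e^(−11λ) · λ^6e^(−34.5λ) = λ^10e^(−45.5λ), i.e. Gamma(11, 45.5).
Mode = (a−1)/b = 10/45.5 ≈ 0.220.

λ̂_MAP = 0.220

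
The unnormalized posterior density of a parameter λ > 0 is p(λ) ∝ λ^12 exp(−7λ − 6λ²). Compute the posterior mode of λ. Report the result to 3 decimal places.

λ̂_MAP = 0.750

ℓ'(λ) = 12/λ − 7 − 12λ. Setting this to zero and multiplying by λ: 12λ² + 7λ − 12 = 0.
λ = (−7 + √(7² + 4·12·12)) / (2·12) = (−7 + √625) / 24 = (−7 + 25)/24 = 3/4.
ℓ''(λ) = −12/λ² − 12 < 0, confirming a maximum.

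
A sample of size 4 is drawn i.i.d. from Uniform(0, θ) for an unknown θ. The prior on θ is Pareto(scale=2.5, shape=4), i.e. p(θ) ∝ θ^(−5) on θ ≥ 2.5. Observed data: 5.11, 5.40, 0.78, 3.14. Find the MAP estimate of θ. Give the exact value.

The Uniform(0, θ) likelihood is θ^(−n) for θ ≥ max(xᵢ), zero otherwise. Here max(xᵢ) = 5.40.
Posterior ∝ θ^(−5) · θ^(−4) = θ^(−9) on θ ≥ max(2.5, 5.40) = 5.40.
This density is strictly decreasing in θ, so the posterior mode lies at the lower boundary of the support.

θ̂_MAP = 5.40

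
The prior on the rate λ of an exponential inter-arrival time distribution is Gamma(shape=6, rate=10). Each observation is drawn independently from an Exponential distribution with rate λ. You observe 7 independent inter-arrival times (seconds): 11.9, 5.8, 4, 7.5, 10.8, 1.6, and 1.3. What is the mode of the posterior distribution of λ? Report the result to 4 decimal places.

λ̂_MAP = 0.2268

The Exponential(rate=λ) likelihood is ∝ λ^n e^(−λΣtᵢ). Here n = 7 and Σtᵢ = 11.9 + 5.8 + 4 + 7.5 + 10.8 + 1.6 + 1.3 = 42.9.
Posterior ∝ λ^5e^(−10λ) · λ^7e^(−42.9λ) = λ^12e^(−52.9λ), i.e. Gamma(13, 52.9).
Mode = (a−1)/b = 12/52.9 ≈ 0.2268.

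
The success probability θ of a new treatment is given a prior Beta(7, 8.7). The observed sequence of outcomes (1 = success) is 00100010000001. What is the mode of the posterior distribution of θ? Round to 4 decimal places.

θ̂_MAP = 0.3249

Prior: Beta(7, 8.7).
Data: 3 successes in 14 trials (from the sequence). The binomial likelihood contributes θ^3(1−θ)^11, so the posterior is Beta(7+3, 8.7+11) = Beta(10, 19.7).
For Beta(a, b) with a, b > 1 the mode is (a−1)/(a+b−2) = 9/27.7 ≈ 0.3249.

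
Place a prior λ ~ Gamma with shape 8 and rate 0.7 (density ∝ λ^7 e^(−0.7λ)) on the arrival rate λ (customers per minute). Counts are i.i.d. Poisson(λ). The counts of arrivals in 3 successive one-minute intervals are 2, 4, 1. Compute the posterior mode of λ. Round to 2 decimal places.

λ̂_MAP = 3.78

Σxᵢ = 2+4+1 = 7, with n = 3.
Posterior ∝ λ^7e^(−0.7λ) · λ^7e^(−3λ) = λ^14e^(−3.7λ), i.e. Gamma(shape=15, rate=3.7).
The mode of a Gamma(a, b) with a ≥ 1 (shape–rate) is (a−1)/b = 14/3.7 ≈ 3.78.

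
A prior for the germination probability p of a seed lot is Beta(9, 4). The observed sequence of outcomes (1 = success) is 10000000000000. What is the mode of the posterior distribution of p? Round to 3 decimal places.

p̂_MAP = 0.360

Prior: Beta(9, 4).
Data: 1 success in 14 trials (from the sequence). The binomial likelihood contributes p(1−p)^13, so the posterior is Beta(9+1, 4+13) = Beta(10, 17).
For Beta(a, b) with a, b > 1 the mode is (a−1)/(a+b−2) = 9/25 ≈ 0.360.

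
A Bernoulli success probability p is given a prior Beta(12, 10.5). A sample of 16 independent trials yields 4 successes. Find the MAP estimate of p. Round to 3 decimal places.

p̂_MAP = 0.411

Prior: Beta(12, 10.5).
Data: 4 successes in 16 trials. The binomial likelihood contributes p^4(1−p)^12, so the posterior is Beta(12+4, 10.5+12) = Beta(16, 22.5).
For Beta(a, b) with a, b > 1 the mode is (a−1)/(a+b−2) = 15/36.5 ≈ 0.411.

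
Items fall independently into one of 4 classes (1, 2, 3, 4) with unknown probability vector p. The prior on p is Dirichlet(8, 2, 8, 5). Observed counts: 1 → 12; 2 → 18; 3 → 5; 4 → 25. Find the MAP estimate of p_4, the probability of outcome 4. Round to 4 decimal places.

The posterior is Dirichlet(αᵢ + nᵢ) = Dirichlet(20, 20, 13, 30).
For a Dirichlet(a₁,…,a_K) with all aᵢ > 1, the mode has j-th component (aⱼ − 1)/(Σaᵢ − K).
Here Σaᵢ = 83 and K = 4, so p_4 = (30 − 1)/(83 − 4) = 29/79 ≈ 0.3671.

MAP estimate: 0.3671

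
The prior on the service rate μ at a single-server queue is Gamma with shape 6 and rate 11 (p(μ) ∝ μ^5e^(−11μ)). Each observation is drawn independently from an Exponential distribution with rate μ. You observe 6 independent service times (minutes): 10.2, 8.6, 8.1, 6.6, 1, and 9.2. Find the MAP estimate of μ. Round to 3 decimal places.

μ̂_MAP = 0.201

The Exponential(rate=μ) likelihood is ∝ μ^n e^(−μΣtᵢ). Here n = 6 and Σtᵢ = 10.2 + 8.6 + 8.1 + 6.6 + 1 + 9.2 = 43.7.
Posterior ∝ μ^5e^(−11μ) · μ^6e^(−43.7μ) = μ^11e^(−54.7μ), i.e. Gamma(12, 54.7).
Mode = (a−1)/b = 11/54.7 ≈ 0.201.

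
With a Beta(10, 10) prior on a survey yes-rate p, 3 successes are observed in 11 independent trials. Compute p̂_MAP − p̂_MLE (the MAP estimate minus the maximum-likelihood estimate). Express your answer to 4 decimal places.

MAP − MLE = 0.1411

Posterior is Beta(13, 18); MAP = (13−1)/(31−2) = 12/29 ≈ 0.41379.
MLE ignores the prior: p̂_MLE = k/n = 3/11 ≈ 0.27273.
Difference = 12/29 − 3/11 = 45/319 ≈ 0.1411.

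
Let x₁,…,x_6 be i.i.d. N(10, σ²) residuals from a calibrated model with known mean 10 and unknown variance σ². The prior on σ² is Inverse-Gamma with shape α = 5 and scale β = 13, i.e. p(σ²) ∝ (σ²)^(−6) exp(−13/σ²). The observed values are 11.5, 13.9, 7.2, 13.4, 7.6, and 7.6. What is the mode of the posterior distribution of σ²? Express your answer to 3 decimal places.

σ̂²_MAP = 4.132

Sum of squared deviations about the known mean: SS = (11.5−10)² + (13.9−10)² + (7.2−10)² + (13.4−10)² + (7.6−10)² + (7.6−10)² = 48.38.
The Normal likelihood contributes (σ²)^(−n/2) exp(−SS/(2σ²)), so the posterior is Inverse-Gamma(α + n/2, β + SS/2) = Inverse-Gamma(8, 37.19).
The mode of Inverse-Gamma(a, b) is b/(a+1) = 37.19/9 ≈ 4.132.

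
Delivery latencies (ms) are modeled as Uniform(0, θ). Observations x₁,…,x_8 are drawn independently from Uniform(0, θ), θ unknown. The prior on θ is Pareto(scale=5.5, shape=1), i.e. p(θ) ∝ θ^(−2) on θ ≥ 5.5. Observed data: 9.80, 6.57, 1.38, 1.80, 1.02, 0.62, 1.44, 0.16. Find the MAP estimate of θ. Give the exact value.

The Uniform(0, θ) likelihood is θ^(−n) for θ ≥ max(xᵢ), zero otherwise. Here max(xᵢ) = 9.80.
Posterior ∝ θ^(−2) · θ^(−8) = θ^(−10) on θ ≥ max(5.5, 9.80) = 9.80.
This density is strictly decreasing in θ, so the posterior mode lies at the lower boundary of the support.

θ̂_MAP = 9.80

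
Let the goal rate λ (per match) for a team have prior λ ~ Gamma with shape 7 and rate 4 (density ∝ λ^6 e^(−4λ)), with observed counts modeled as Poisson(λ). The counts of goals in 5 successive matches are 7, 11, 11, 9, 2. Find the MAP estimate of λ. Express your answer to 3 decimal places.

λ̂_MAP = 5.111

Σxᵢ = 7+11+11+9+2 = 40, with n = 5.
Posterior ∝ λ^6e^(−4λ) · λ^40e^(−5λ) = λ^46e^(−9λ), i.e. Gamma(shape=47, rate=9).
The mode of a Gamma(a, b) with a ≥ 1 (shape–rate) is (a−1)/b = 46/9 ≈ 5.111.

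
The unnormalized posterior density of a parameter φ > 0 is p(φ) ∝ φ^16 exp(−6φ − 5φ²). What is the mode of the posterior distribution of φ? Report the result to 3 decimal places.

φ̂_MAP = 1.000

ℓ'(φ) = 16/φ − 6 − 10φ. Setting this to zero and multiplying by φ: 10φ² + 6φ − 16 = 0.
φ = (−6 + √(6² + 4·10·16)) / (2·10) = (−6 + √676) / 20 = (−6 + 26)/20 = 1.
ℓ''(φ) = −16/φ² − 10 < 0, confirming a maximum.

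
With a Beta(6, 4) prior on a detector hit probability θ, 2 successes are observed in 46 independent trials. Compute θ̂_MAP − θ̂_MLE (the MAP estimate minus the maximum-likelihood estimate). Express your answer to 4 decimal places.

Posterior is Beta(8, 48); MAP = (8−1)/(56−2) = 7/54 ≈ 0.12963.
MLE ignores the prior: θ̂_MLE = k/n = 2/46 ≈ 0.04348.
Difference = 7/54 − 2/46 = 107/1242 ≈ 0.0862.

MAP − MLE = 0.0862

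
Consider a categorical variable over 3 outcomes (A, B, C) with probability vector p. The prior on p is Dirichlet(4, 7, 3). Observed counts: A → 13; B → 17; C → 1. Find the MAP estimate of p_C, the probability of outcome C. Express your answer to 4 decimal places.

MAP estimate of p_C = 0.0714

The posterior is Dirichlet(αᵢ + nᵢ) = Dirichlet(17, 24, 4).
For a Dirichlet(a₁,…,a_K) with all aᵢ > 1, the mode has j-th component (aⱼ − 1)/(Σaᵢ − K).
Here Σaᵢ = 45 and K = 3, so p_C = (4 − 1)/(45 − 3) = 3/42 ≈ 0.0714.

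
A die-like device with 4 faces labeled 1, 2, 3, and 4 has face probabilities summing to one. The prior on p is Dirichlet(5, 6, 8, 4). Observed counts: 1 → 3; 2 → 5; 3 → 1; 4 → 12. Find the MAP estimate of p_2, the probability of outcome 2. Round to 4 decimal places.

The posterior is Dirichlet(αᵢ + nᵢ) = Dirichlet(8, 11, 9, 16).
For a Dirichlet(a₁,…,a_K) with all aᵢ > 1, the mode has j-th component (aⱼ − 1)/(Σaᵢ − K).
Here Σaᵢ = 44 and K = 4, so p_2 = (11 − 1)/(44 − 4) = 10/40 ≈ 0.2500.

MAP estimate: 0.2500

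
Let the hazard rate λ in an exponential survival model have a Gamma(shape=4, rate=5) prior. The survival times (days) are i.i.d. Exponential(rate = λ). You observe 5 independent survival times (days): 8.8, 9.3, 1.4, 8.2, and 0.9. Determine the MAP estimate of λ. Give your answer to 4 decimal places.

The Exponential(rate=λ) likelihood is ∝ λ^n e^(−λΣtᵢ). Here n = 5 and Σtᵢ = 8.8 + 9.3 + 1.4 + 8.2 + 0.9 = 28.6.
Posterior ∝ λ^3e^(−5λ) · λ^5e^(−28.6λ) = λ^8e^(−33.6λ), i.e. Gamma(9, 33.6).
Mode = (a−1)/b = 8/33.6 ≈ 0.2381.

λ̂_MAP = 0.2381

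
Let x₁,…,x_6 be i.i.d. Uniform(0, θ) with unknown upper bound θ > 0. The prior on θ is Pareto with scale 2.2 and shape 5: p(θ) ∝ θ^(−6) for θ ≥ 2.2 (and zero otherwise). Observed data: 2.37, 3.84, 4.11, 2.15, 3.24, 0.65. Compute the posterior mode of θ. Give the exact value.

The Uniform(0, θ) likelihood is θ^(−n) for θ ≥ max(xᵢ), zero otherwise. Here max(xᵢ) = 4.11.
Posterior ∝ θ^(−6) · θ^(−6) = θ^(−12) on θ ≥ max(2.2, 4.11) = 4.11.
This density is strictly decreasing in θ, so the posterior mode lies at the lower boundary of the support.

θ̂_MAP = 4.11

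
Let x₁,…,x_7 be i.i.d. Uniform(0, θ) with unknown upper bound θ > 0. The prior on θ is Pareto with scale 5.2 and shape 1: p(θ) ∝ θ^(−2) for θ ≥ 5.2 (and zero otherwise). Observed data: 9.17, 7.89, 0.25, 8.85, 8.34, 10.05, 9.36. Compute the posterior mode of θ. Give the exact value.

The Uniform(0, θ) likelihood is θ^(−n) for θ ≥ max(xᵢ), zero otherwise. Here max(xᵢ) = 10.05.
Posterior ∝ θ^(−2) · θ^(−7) = θ^(−9) on θ ≥ max(5.2, 10.05) = 10.05.
This density is strictly decreasing in θ, so the posterior mode lies at the lower boundary of the support.

θ̂_MAP = 10.05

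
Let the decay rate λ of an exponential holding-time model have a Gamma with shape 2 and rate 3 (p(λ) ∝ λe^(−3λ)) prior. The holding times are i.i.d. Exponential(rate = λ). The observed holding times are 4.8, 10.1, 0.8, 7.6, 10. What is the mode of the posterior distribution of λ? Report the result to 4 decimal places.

λ̂_MAP = 0.1653

The Exponential(rate=λ) likelihood is ∝ λ^n e^(−λΣtᵢ). Here n = 5 and Σtᵢ = 4.8 + 10.1 + 0.8 + 7.6 + 10 = 33.3.
Posterior ∝ λe^(−3λ) · λ^5e^(−33.3λ) = λ^6e^(−36.3λ), i.e. Gamma(7, 36.3).
Mode = (a−1)/b = 6/36.3 ≈ 0.1653.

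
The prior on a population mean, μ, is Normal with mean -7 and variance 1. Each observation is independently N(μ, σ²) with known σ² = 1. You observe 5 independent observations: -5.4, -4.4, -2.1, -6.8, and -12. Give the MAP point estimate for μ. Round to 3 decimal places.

μ̂_MAP = -6.283

n = 5; x̄ = ((-5.4) + (-4.4) + (-2.1) + (-6.8) + (-12))/5 = -30.7/5 = -6.14.
For a Normal prior and Normal likelihood with known variance, the posterior is Normal; its mode equals its mean, the precision-weighted average.
Prior precision 1/σ₀² = 1/1 = 1; data precision n/σ² = 5/1 = 5.
μ̂ = (1·(-7) + 5·(-6.14)) / (1 + 5) = (-37.7)/6 = -377/60 ≈ -6.283.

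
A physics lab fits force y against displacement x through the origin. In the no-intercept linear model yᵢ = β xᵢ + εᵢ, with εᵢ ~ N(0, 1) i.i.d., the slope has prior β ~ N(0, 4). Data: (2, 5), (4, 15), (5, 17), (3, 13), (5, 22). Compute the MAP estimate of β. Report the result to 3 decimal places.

log p(β | y) = −Σ(yᵢ − βxᵢ)²/(2·1) − β²/(2·4) + const.
Setting the derivative to zero: Σxᵢ(yᵢ − βxᵢ)/1 − β/4 = 0, so β = Σxᵢyᵢ / (Σxᵢ² + σ²/τ²).
Σxᵢyᵢ = 2·5 + 4·15 + 5·17 + 3·13 + 5·22 = 304; Σxᵢ² = 79; σ²/τ² = 0.25.
β̂_MAP = 304 / (79 + 0.25) = 304/79.25 ≈ 3.836.

β̂_MAP = 3.836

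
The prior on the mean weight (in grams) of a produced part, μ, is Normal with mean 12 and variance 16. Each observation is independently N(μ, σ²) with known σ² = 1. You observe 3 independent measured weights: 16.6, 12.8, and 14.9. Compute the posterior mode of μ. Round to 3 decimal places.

n = 3; x̄ = (16.6 + 12.8 + 14.9)/3 = 44.3/3 = 443/30 ≈ 14.7667.
For a Normal prior and Normal likelihood with known variance, the posterior is Normal; its mode equals its mean, the precision-weighted average.
Prior precision 1/σ₀² = 1/16 = 0.0625; data precision n/σ² = 3/1 = 3.
μ̂ = (0.0625·12 + 3·(443/30)) / (0.0625 + 3) = 45.05/3.0625 = 3604/245 ≈ 14.710.

μ̂_MAP = 14.710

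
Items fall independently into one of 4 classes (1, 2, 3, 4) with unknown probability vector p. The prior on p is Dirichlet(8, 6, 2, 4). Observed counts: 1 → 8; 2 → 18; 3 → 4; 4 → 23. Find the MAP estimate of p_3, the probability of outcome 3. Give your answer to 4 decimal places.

MAP estimate: 0.0725

The posterior is Dirichlet(αᵢ + nᵢ) = Dirichlet(16, 24, 6, 27).
For a Dirichlet(a₁,…,a_K) with all aᵢ > 1, the mode has j-th component (aⱼ − 1)/(Σaᵢ − K).
Here Σaᵢ = 73 and K = 4, so p_3 = (6 − 1)/(73 − 4) = 5/69 ≈ 0.0725.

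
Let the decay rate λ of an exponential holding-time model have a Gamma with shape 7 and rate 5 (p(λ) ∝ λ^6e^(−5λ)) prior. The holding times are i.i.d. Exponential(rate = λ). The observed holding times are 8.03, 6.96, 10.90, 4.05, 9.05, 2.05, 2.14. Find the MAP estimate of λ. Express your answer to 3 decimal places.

λ̂_MAP = 0.270

The Exponential(rate=λ) likelihood is ∝ λ^n e^(−λΣtᵢ). Here n = 7 and Σtᵢ = 8.03 + 6.96 + 10.90 + 4.05 + 9.05 + 2.05 + 2.14 = 43.18.
Posterior ∝ λ^6e^(−5λ) · λ^7e^(−43.18λ) = λ^13e^(−48.18λ), i.e. Gamma(14, 48.18).
Mode = (a−1)/b = 13/48.18 ≈ 0.270.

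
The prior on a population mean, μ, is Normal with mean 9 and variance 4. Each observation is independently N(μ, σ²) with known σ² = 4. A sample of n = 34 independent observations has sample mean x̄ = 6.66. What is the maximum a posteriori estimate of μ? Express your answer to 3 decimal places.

n = 34, x̄ = 6.66.
For a Normal prior and Normal likelihood with known variance, the posterior is Normal; its mode equals its mean, the precision-weighted average.
Prior precision 1/σ₀² = 1/4 = 0.25; data precision n/σ² = 34/4 = 8.5.
μ̂ = (0.25·9 + 8.5·6.66) / (0.25 + 8.5) = 58.86/8.75 = 5886/875 ≈ 6.727.

μ̂_MAP = 6.727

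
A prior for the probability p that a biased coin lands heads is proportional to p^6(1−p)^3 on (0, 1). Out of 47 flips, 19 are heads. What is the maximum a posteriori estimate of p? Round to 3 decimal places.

p̂_MAP = 0.446

The prior density ∝ p^6(1−p)^3 is the kernel of Beta(7, 4).
Data: 19 successes in 47 trials. The binomial likelihood contributes p^19(1−p)^28, so the posterior is Beta(7+19, 4+28) = Beta(26, 32).
For Beta(a, b) with a, b > 1 the mode is (a−1)/(a+b−2) = 25/56 ≈ 0.446.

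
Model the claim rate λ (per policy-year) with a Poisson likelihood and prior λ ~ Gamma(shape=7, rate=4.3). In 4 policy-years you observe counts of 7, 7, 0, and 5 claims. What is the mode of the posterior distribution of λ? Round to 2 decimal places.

λ̂_MAP = 3.01

Σxᵢ = 7+7+0+5 = 19, with n = 4.
Posterior ∝ λ^6e^(−4.3λ) · λ^19e^(−4λ) = λ^25e^(−8.3λ), i.e. Gamma(shape=26, rate=8.3).
The mode of a Gamma(a, b) with a ≥ 1 (shape–rate) is (a−1)/b = 25/8.3 ≈ 3.01.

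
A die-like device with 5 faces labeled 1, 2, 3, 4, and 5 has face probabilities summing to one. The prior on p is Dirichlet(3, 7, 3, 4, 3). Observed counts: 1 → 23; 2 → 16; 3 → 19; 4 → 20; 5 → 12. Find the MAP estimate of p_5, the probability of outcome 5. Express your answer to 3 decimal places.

MAP estimate: 0.133

The posterior is Dirichlet(αᵢ + nᵢ) = Dirichlet(26, 23, 22, 24, 15).
For a Dirichlet(a₁,…,a_K) with all aᵢ > 1, the mode has j-th component (aⱼ − 1)/(Σaᵢ − K).
Here Σaᵢ = 110 and K = 5, so p_5 = (15 − 1)/(110 − 5) = 14/105 ≈ 0.133.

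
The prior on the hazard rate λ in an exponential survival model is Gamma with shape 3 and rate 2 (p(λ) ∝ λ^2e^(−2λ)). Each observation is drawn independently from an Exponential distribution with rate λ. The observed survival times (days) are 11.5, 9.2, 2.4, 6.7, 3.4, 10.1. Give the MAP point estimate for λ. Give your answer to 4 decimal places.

λ̂_MAP = 0.1766

The Exponential(rate=λ) likelihood is ∝ λ^n e^(−λΣtᵢ). Here n = 6 and Σtᵢ = 11.5 + 9.2 + 2.4 + 6.7 + 3.4 + 10.1 = 43.3.
Posterior ∝ λ^2e^(−2λ) · λ^6e^(−43.3λ) = λ^8e^(−45.3λ), i.e. Gamma(9, 45.3).
Mode = (a−1)/b = 8/45.3 ≈ 0.1766.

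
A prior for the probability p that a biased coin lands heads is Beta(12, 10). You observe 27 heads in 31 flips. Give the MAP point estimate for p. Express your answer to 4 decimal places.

p̂_MAP = 0.7451

Prior: Beta(12, 10).
Data: 27 successes in 31 trials. The binomial likelihood contributes p^27(1−p)^4, so the posterior is Beta(12+27, 10+4) = Beta(39, 14).
For Beta(a, b) with a, b > 1 the mode is (a−1)/(a+b−2) = 38/51 ≈ 0.7451.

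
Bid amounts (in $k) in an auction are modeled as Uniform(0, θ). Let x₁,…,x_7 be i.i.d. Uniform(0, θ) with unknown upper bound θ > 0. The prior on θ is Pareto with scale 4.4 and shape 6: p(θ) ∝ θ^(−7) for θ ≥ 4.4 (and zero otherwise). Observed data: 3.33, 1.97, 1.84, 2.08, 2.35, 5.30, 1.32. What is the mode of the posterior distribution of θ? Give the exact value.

The Uniform(0, θ) likelihood is θ^(−n) for θ ≥ max(xᵢ), zero otherwise. Here max(xᵢ) = 5.30.
Posterior ∝ θ^(−7) · θ^(−7) = θ^(−14) on θ ≥ max(4.4, 5.30) = 5.30.
This density is strictly decreasing in θ, so the posterior mode lies at the lower boundary of the support.

θ̂_MAP = 5.30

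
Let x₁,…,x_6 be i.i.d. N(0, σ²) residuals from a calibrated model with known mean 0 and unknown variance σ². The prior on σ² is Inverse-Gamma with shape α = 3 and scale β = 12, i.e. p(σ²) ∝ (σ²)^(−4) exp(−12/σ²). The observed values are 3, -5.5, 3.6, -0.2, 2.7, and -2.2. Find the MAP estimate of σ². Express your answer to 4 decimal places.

σ̂²_MAP = 6.3129

Sum of squared deviations about the known mean: SS = (3−0)² + (-5.5−0)² + (3.6−0)² + (-0.2−0)² + (2.7−0)² + (-2.2−0)² = 64.38.
The Normal likelihood contributes (σ²)^(−n/2) exp(−SS/(2σ²)), so the posterior is Inverse-Gamma(α + n/2, β + SS/2) = Inverse-Gamma(6, 44.19).
The mode of Inverse-Gamma(a, b) is b/(a+1) = 44.19/7 ≈ 6.3129.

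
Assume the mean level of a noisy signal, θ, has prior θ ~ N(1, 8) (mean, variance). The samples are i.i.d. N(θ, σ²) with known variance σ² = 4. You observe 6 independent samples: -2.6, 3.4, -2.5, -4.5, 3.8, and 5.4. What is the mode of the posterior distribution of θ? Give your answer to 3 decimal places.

n = 6; x̄ = ((-2.6) + 3.4 + (-2.5) + (-4.5) + 3.8 + 5.4)/6 = 3/6 = 0.5.
For a Normal prior and Normal likelihood with known variance, the posterior is Normal; its mode equals its mean, the precision-weighted average.
Prior precision 1/σ₀² = 1/8 = 0.125; data precision n/σ² = 6/4 = 1.5.
θ̂ = (0.125·1 + 1.5·0.5) / (0.125 + 1.5) = 0.875/1.625 = 7/13 ≈ 0.538.

θ̂_MAP = 0.538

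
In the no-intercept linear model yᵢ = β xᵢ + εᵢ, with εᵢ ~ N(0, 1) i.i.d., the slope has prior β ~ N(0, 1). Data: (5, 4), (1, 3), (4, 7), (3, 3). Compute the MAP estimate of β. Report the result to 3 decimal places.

β̂_MAP = 1.154

log p(β | y) = −Σ(yᵢ − βxᵢ)²/(2·1) − β²/(2·1) + const.
Setting the derivative to zero: Σxᵢ(yᵢ − βxᵢ)/1 − β/1 = 0, so β = Σxᵢyᵢ / (Σxᵢ² + σ²/τ²).
Σxᵢyᵢ = 5·4 + 1·3 + 4·7 + 3·3 = 60; Σxᵢ² = 51; σ²/τ² = 1.
β̂_MAP = 60 / (51 + 1) = 60/52 ≈ 1.154.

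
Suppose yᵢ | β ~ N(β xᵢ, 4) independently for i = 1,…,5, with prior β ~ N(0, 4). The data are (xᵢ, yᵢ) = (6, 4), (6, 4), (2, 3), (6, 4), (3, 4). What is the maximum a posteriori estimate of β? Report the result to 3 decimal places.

log p(β | y) = −Σ(yᵢ − βxᵢ)²/(2·4) − β²/(2·4) + const.
Setting the derivative to zero: Σxᵢ(yᵢ − βxᵢ)/4 − β/4 = 0, so β = Σxᵢyᵢ / (Σxᵢ² + σ²/τ²).
Σxᵢyᵢ = 6·4 + 6·4 + 2·3 + 6·4 + 3·4 = 90; Σxᵢ² = 121; σ²/τ² = 1.
β̂_MAP = 90 / (121 + 1) = 90/122 ≈ 0.738.

β̂_MAP = 0.738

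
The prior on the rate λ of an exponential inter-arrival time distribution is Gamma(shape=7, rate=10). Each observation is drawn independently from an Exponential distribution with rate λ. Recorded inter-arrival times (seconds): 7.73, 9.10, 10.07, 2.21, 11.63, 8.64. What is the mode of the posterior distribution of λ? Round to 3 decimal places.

λ̂_MAP = 0.202

The Exponential(rate=λ) likelihood is ∝ λ^n e^(−λΣtᵢ). Here n = 6 and Σtᵢ = 7.73 + 9.10 + 10.07 + 2.21 + 11.63 + 8.64 = 49.38.
Posterior ∝ λ^6e^(−10λ) · λ^6e^(−49.38λ) = λ^12e^(−59.38λ), i.e. Gamma(13, 59.38).
Mode = (a−1)/b = 12/59.38 ≈ 0.202.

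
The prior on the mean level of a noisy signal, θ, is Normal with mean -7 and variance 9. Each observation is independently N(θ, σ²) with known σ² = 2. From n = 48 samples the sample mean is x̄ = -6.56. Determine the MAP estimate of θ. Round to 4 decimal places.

θ̂_MAP = -6.5620

n = 48, x̄ = -6.56.
For a Normal prior and Normal likelihood with known variance, the posterior is Normal; its mode equals its mean, the precision-weighted average.
Prior precision 1/σ₀² = 1/9; data precision n/σ² = 48/2 = 24.
θ̂ = ((1/9)·(-7) + 24·(-6.56)) / (1/9 + 24) = (-35599/225)/(217/9) = -35599/5425 ≈ -6.5620.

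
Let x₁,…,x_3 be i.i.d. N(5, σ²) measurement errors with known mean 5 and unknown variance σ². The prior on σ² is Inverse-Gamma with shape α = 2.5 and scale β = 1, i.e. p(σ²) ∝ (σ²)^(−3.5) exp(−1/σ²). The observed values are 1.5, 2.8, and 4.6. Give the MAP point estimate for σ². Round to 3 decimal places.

σ̂²_MAP = 1.925

Sum of squared deviations about the known mean: SS = (1.5−5)² + (2.8−5)² + (4.6−5)² = 17.25.
The Normal likelihood contributes (σ²)^(−n/2) exp(−SS/(2σ²)), so the posterior is Inverse-Gamma(α + n/2, β + SS/2) = Inverse-Gamma(4, 9.625).
The mode of Inverse-Gamma(a, b) is b/(a+1) = 9.625/5 ≈ 1.925.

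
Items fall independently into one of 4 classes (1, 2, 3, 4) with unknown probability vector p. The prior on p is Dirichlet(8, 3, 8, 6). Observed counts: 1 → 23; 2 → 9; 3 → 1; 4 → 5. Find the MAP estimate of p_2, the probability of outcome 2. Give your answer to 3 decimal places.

The posterior is Dirichlet(αᵢ + nᵢ) = Dirichlet(31, 12, 9, 11).
For a Dirichlet(a₁,…,a_K) with all aᵢ > 1, the mode has j-th component (aⱼ − 1)/(Σaᵢ − K).
Here Σaᵢ = 63 and K = 4, so p_2 = (12 − 1)/(63 − 4) = 11/59 ≈ 0.186.

MAP estimate: 0.186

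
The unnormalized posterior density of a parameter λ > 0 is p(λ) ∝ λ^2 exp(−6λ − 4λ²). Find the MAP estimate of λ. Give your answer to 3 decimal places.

λ̂_MAP = 0.250

ℓ'(λ) = 2/λ − 6 − 8λ. Setting this to zero and multiplying by λ: 8λ² + 6λ − 2 = 0.
λ = (−6 + √(6² + 4·8·2)) / (2·8) = (−6 + √100) / 16 = (−6 + 10)/16 = 1/4.
ℓ''(λ) = −2/λ² − 8 < 0, confirming a maximum.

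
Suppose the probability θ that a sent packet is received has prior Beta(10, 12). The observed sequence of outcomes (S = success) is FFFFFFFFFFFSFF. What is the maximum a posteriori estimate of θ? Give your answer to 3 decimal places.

θ̂_MAP = 0.294

Prior: Beta(10, 12).
Data: 1 success in 14 trials (from the sequence). The binomial likelihood contributes θ(1−θ)^13, so the posterior is Beta(10+1, 12+13) = Beta(11, 25).
For Beta(a, b) with a, b > 1 the mode is (a−1)/(a+b−2) = 10/34 ≈ 0.294.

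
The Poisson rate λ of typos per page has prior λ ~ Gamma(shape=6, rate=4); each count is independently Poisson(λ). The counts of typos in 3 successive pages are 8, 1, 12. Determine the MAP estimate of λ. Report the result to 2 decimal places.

Σxᵢ = 8+1+12 = 21, with n = 3.
Posterior ∝ λ^5e^(−4λ) · λ^21e^(−3λ) = λ^26e^(−7λ), i.e. Gamma(shape=27, rate=7).
The mode of a Gamma(a, b) with a ≥ 1 (shape–rate) is (a−1)/b = 26/7 ≈ 3.71.

λ̂_MAP = 3.71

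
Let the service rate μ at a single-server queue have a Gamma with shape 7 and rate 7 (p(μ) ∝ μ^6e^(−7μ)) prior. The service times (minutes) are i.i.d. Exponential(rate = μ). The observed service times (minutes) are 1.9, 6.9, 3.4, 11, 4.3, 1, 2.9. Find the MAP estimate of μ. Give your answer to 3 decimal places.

The Exponential(rate=μ) likelihood is ∝ μ^n e^(−μΣtᵢ). Here n = 7 and Σtᵢ = 1.9 + 6.9 + 3.4 + 11 + 4.3 + 1 + 2.9 = 31.4.
Posterior ∝ μ^6e^(−7μ) · μ^7e^(−31.4μ) = μ^13e^(−38.4μ), i.e. Gamma(14, 38.4).
Mode = (a−1)/b = 13/38.4 ≈ 0.339.

μ̂_MAP = 0.339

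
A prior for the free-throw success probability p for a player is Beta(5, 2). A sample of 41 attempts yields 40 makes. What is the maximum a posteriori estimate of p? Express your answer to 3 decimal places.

p̂_MAP = 0.957

Prior: Beta(5, 2).
Data: 40 successes in 41 trials. The binomial likelihood contributes p^40(1−p)^1, so the posterior is Beta(5+40, 2+1) = Beta(45, 3).
For Beta(a, b) with a, b > 1 the mode is (a−1)/(a+b−2) = 44/46 ≈ 0.957.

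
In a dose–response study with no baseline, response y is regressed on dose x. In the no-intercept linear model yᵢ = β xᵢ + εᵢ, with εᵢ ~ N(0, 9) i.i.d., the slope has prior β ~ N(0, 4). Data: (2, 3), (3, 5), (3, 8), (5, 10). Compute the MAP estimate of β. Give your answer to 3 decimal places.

β̂_MAP = 1.929

log p(β | y) = −Σ(yᵢ − βxᵢ)²/(2·9) − β²/(2·4) + const.
Setting the derivative to zero: Σxᵢ(yᵢ − βxᵢ)/9 − β/4 = 0, so β = Σxᵢyᵢ / (Σxᵢ² + σ²/τ²).
Σxᵢyᵢ = 2·3 + 3·5 + 3·8 + 5·10 = 95; Σxᵢ² = 47; σ²/τ² = 2.25.
β̂_MAP = 95 / (47 + 2.25) = 95/49.25 ≈ 1.929.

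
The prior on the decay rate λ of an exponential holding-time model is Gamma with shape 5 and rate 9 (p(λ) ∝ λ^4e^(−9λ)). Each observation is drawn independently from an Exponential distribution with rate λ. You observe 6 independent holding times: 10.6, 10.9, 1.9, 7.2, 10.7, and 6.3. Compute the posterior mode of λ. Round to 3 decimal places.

λ̂_MAP = 0.177

The Exponential(rate=λ) likelihood is ∝ λ^n e^(−λΣtᵢ). Here n = 6 and Σtᵢ = 10.6 + 10.9 + 1.9 + 7.2 + 10.7 + 6.3 = 47.6.
Posterior ∝ λ^4e^(−9λ) · λ^6e^(−47.6λ) = λ^10e^(−56.6λ), i.e. Gamma(11, 56.6).
Mode = (a−1)/b = 10/56.6 ≈ 0.177.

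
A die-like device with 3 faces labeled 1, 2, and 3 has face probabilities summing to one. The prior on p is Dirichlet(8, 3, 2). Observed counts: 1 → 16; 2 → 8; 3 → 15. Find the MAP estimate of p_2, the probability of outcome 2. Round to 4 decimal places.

The posterior is Dirichlet(αᵢ + nᵢ) = Dirichlet(24, 11, 17).
For a Dirichlet(a₁,…,a_K) with all aᵢ > 1, the mode has j-th component (aⱼ − 1)/(Σaᵢ − K).
Here Σaᵢ = 52 and K = 3, so p_2 = (11 − 1)/(52 − 3) = 10/49 ≈ 0.2041.

MAP estimate: 0.2041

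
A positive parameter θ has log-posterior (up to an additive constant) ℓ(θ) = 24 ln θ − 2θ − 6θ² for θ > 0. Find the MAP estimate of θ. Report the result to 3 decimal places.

θ̂_MAP = 1.333

ℓ'(θ) = 24/θ − 2 − 12θ. Setting this to zero and multiplying by θ: 12θ² + 2θ − 24 = 0.
θ = (−2 + √(2² + 4·12·24)) / (2·12) = (−2 + √1156) / 24 = (−2 + 34)/24 = 4/3.
ℓ''(θ) = −24/θ² − 12 < 0, confirming a maximum.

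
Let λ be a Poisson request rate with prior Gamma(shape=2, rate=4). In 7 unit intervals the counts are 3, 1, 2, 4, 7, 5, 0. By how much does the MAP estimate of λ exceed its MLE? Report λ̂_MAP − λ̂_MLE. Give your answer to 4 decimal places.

Σxᵢ = 22. Posterior is Gamma(24, 11); MAP = (24−1)/11 = 23/11 ≈ 2.09091.
MLE = x̄ = 22/7 ≈ 3.14286.
Difference = 23/11 − 22/7 = -81/77 ≈ -1.0519.

MAP − MLE = -1.0519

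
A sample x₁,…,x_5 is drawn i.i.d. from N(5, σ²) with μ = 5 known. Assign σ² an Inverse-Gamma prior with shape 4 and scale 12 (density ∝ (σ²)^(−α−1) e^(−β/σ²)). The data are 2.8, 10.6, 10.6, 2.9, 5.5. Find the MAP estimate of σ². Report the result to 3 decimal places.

Sum of squared deviations about the known mean: SS = (2.8−5)² + (10.6−5)² + (10.6−5)² + (2.9−5)² + (5.5−5)² = 72.22.
The Normal likelihood contributes (σ²)^(−n/2) exp(−SS/(2σ²)), so the posterior is Inverse-Gamma(α + n/2, β + SS/2) = Inverse-Gamma(6.5, 48.11).
The mode of Inverse-Gamma(a, b) is b/(a+1) = 48.11/7.5 ≈ 6.415.

σ̂²_MAP = 6.415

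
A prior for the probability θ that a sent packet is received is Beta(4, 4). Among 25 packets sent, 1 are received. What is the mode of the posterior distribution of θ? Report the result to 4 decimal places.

Prior: Beta(4, 4).
Data: 1 success in 25 trials. The binomial likelihood contributes θ(1−θ)^24, so the posterior is Beta(4+1, 4+24) = Beta(5, 28).
For Beta(a, b) with a, b > 1 the mode is (a−1)/(a+b−2) = 4/31 ≈ 0.1290.

θ̂_MAP = 0.1290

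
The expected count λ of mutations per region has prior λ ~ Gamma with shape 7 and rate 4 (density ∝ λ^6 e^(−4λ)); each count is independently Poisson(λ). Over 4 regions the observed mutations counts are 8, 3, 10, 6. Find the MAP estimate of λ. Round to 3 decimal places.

λ̂_MAP = 4.125

Σxᵢ = 8+3+10+6 = 27, with n = 4.
Posterior ∝ λ^6e^(−4λ) · λ^27e^(−4λ) = λ^33e^(−8λ), i.e. Gamma(shape=34, rate=8).
The mode of a Gamma(a, b) with a ≥ 1 (shape–rate) is (a−1)/b = 33/8 ≈ 4.125.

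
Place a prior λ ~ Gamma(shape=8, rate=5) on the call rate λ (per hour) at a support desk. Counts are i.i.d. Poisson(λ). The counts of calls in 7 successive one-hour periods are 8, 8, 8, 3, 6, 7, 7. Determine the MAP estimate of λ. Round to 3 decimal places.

Σxᵢ = 8+8+8+3+6+7+7 = 47, with n = 7.
Posterior ∝ λ^7e^(−5λ) · λ^47e^(−7λ) = λ^54e^(−12λ), i.e. Gamma(shape=55, rate=12).
The mode of a Gamma(a, b) with a ≥ 1 (shape–rate) is (a−1)/b = 54/12 ≈ 4.500.

λ̂_MAP = 4.500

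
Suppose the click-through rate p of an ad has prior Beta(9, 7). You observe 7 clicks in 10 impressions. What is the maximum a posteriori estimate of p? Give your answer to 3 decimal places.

p̂_MAP = 0.625

Prior: Beta(9, 7).
Data: 7 successes in 10 trials. The binomial likelihood contributes p^7(1−p)^3, so the posterior is Beta(9+7, 7+3) = Beta(16, 10).
For Beta(a, b) with a, b > 1 the mode is (a−1)/(a+b−2) = 15/24 ≈ 0.625.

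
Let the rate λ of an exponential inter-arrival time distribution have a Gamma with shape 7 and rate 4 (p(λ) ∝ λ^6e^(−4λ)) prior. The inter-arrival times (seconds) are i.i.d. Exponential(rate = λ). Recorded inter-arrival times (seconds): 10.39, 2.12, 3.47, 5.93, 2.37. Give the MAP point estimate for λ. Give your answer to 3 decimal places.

λ̂_MAP = 0.389

The Exponential(rate=λ) likelihood is ∝ λ^n e^(−λΣtᵢ). Here n = 5 and Σtᵢ = 10.39 + 2.12 + 3.47 + 5.93 + 2.37 = 24.28.
Posterior ∝ λ^6e^(−4λ) · λ^5e^(−24.28λ) = λ^11e^(−28.28λ), i.e. Gamma(12, 28.28).
Mode = (a−1)/b = 11/28.28 ≈ 0.389.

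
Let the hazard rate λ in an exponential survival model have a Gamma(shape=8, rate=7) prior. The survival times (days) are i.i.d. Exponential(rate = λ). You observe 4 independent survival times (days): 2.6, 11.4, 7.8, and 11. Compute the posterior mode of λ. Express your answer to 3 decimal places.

λ̂_MAP = 0.276

The Exponential(rate=λ) likelihood is ∝ λ^n e^(−λΣtᵢ). Here n = 4 and Σtᵢ = 2.6 + 11.4 + 7.8 + 11 = 32.8.
Posterior ∝ λ^7e^(−7λ) · λ^4e^(−32.8λ) = λ^11e^(−39.8λ), i.e. Gamma(12, 39.8).
Mode = (a−1)/b = 11/39.8 ≈ 0.276.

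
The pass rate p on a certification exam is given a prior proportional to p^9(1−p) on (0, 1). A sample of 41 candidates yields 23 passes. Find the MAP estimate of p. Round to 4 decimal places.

p̂_MAP = 0.6275

The prior density ∝ p^9(1−p)^1 is the kernel of Beta(10, 2).
Data: 23 successes in 41 trials. The binomial likelihood contributes p^23(1−p)^18, so the posterior is Beta(10+23, 2+18) = Beta(33, 20).
For Beta(a, b) with a, b > 1 the mode is (a−1)/(a+b−2) = 32/51 ≈ 0.6275.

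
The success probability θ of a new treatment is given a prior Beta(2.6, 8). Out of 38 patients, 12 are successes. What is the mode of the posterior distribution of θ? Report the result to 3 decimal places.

θ̂_MAP = 0.292

Prior: Beta(2.6, 8).
Data: 12 successes in 38 trials. The binomial likelihood contributes θ^12(1−θ)^26, so the posterior is Beta(2.6+12, 8+26) = Beta(14.6, 34).
For Beta(a, b) with a, b > 1 the mode is (a−1)/(a+b−2) = 13.6/46.6 ≈ 0.292.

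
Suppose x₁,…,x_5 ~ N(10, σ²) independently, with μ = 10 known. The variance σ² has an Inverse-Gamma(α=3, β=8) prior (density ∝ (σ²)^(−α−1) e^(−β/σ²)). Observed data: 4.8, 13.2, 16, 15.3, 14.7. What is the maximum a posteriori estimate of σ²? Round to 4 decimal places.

Sum of squared deviations about the known mean: SS = (4.8−10)² + (13.2−10)² + (16−10)² + (15.3−10)² + (14.7−10)² = 123.46.
The Normal likelihood contributes (σ²)^(−n/2) exp(−SS/(2σ²)), so the posterior is Inverse-Gamma(α + n/2, β + SS/2) = Inverse-Gamma(5.5, 69.73).
The mode of Inverse-Gamma(a, b) is b/(a+1) = 69.73/6.5 ≈ 10.7277.

σ̂²_MAP = 10.7277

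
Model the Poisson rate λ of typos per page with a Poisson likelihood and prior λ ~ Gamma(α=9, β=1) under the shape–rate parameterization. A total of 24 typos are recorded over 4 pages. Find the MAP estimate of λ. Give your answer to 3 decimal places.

λ̂_MAP = 6.400

Σxᵢ = 24, n = 4.
Posterior ∝ λ^8e^(−1λ) · λ^24e^(−4λ) = λ^32e^(−5λ), i.e. Gamma(shape=33, rate=5).
The mode of a Gamma(a, b) with a ≥ 1 (shape–rate) is (a−1)/b = 32/5 ≈ 6.400.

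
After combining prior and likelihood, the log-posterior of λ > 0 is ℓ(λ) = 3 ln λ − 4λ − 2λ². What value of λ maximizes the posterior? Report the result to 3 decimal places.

λ̂_MAP = 0.500

ℓ'(λ) = 3/λ − 4 − 4λ. Setting this to zero and multiplying by λ: 4λ² + 4λ − 3 = 0.
λ = (−4 + √(4² + 4·4·3)) / (2·4) = (−4 + √64) / 8 = (−4 + 8)/8 = 1/2.
ℓ''(λ) = −3/λ² − 4 < 0, confirming a maximum.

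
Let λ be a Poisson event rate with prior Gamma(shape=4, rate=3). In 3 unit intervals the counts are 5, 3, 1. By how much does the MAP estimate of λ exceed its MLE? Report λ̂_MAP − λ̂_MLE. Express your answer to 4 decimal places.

Σxᵢ = 9. Posterior is Gamma(13, 6); MAP = (13−1)/6 = 12/6 ≈ 2.00000.
MLE = x̄ = 9/3 ≈ 3.00000.
Difference = 12/6 − 9/3 = -1 ≈ -1.0000.

MAP − MLE = -1.0000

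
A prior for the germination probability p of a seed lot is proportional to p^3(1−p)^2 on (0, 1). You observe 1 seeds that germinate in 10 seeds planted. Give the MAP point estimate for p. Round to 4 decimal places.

The prior density ∝ p^3(1−p)^2 is the kernel of Beta(4, 3).
Data: 1 success in 10 trials. The binomial likelihood contributes p(1−p)^9, so the posterior is Beta(4+1, 3+9) = Beta(5, 12).
For Beta(a, b) with a, b > 1 the mode is (a−1)/(a+b−2) = 4/15 ≈ 0.2667.

p̂_MAP = 0.2667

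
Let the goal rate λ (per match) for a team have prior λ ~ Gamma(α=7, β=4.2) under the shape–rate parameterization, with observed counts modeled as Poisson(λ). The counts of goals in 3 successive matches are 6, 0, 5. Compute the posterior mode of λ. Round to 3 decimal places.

Σxᵢ = 6+0+5 = 11, with n = 3.
Posterior ∝ λ^6e^(−4.2λ) · λ^11e^(−3λ) = λ^17e^(−7.2λ), i.e. Gamma(shape=18, rate=7.2).
The mode of a Gamma(a, b) with a ≥ 1 (shape–rate) is (a−1)/b = 17/7.2 ≈ 2.361.

λ̂_MAP = 2.361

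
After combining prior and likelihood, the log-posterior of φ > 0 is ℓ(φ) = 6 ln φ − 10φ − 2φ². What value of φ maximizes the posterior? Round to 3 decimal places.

ℓ'(φ) = 6/φ − 10 − 4φ. Setting this to zero and multiplying by φ: 4φ² + 10φ − 6 = 0.
φ = (−10 + √(10² + 4·4·6)) / (2·4) = (−10 + √196) / 8 = (−10 + 14)/8 = 1/2.
ℓ''(φ) = −6/φ² − 4 < 0, confirming a maximum.

φ̂_MAP = 0.500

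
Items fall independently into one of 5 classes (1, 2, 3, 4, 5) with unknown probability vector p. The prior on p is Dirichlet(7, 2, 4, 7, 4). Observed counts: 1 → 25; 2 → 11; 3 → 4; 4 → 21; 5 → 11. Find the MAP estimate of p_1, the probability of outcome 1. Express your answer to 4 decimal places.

The posterior is Dirichlet(αᵢ + nᵢ) = Dirichlet(32, 13, 8, 28, 15).
For a Dirichlet(a₁,…,a_K) with all aᵢ > 1, the mode has j-th component (aⱼ − 1)/(Σaᵢ − K).
Here Σaᵢ = 96 and K = 5, so p_1 = (32 − 1)/(96 − 5) = 31/91 ≈ 0.3407.

MAP estimate: 0.3407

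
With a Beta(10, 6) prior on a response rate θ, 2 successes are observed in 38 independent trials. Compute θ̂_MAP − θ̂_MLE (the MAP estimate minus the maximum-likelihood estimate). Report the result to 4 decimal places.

Posterior is Beta(12, 42); MAP = (12−1)/(54−2) = 11/52 ≈ 0.21154.
MLE ignores the prior: θ̂_MLE = k/n = 2/38 ≈ 0.05263.
Difference = 11/52 − 2/38 = 157/988 ≈ 0.1589.

MAP − MLE = 0.1589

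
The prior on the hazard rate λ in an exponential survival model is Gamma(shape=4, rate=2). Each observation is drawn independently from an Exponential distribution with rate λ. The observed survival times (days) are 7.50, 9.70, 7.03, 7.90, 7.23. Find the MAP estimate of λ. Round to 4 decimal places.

The Exponential(rate=λ) likelihood is ∝ λ^n e^(−λΣtᵢ). Here n = 5 and Σtᵢ = 7.50 + 9.70 + 7.03 + 7.90 + 7.23 = 39.36.
Posterior ∝ λ^3e^(−2λ) · λ^5e^(−39.36λ) = λ^8e^(−41.36λ), i.e. Gamma(9, 41.36).
Mode = (a−1)/b = 8/41.36 ≈ 0.1934.

λ̂_MAP = 0.1934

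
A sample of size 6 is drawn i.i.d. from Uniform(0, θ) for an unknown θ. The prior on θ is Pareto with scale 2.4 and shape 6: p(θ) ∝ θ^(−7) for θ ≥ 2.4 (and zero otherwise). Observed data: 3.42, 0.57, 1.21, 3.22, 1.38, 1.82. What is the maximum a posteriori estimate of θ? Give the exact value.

θ̂_MAP = 3.42

The Uniform(0, θ) likelihood is θ^(−n) for θ ≥ max(xᵢ), zero otherwise. Here max(xᵢ) = 3.42.
Posterior ∝ θ^(−7) · θ^(−6) = θ^(−13) on θ ≥ max(2.4, 3.42) = 3.42.
This density is strictly decreasing in θ, so the posterior mode lies at the lower boundary of the support.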